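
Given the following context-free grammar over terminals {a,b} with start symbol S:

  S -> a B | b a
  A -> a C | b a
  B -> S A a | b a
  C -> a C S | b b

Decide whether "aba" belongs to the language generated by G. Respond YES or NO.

CNF form of G:
  S -> T0 B | T1 T0
  A -> T0 C | T1 T0
  B -> S X2 | T1 T0
  C -> T0 X3 | T1 T1
  T0 -> a
  T1 -> b
  X2 -> A T0
  X3 -> C S

CYK table (by increasing span):
  cell(0,0) a: {T0}  orig:{}
  cell(1,1) b: {T1}  orig:{}
  cell(2,2) a: {T0}  orig:{}
  cell(0,1) ab: ∅
  cell(1,2) ba: {A,B,S}
  cell(0,2) aba: {S}

S ∈ T[0,2] ⇒ YES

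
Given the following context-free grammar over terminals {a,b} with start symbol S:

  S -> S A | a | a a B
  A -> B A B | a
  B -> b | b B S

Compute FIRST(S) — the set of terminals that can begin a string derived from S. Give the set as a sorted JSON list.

FIRST iteration:
[1]
  A via A→a: +{a}
  B via B→b: +{b}
  S via S→a: +{a}
  FIRST(S)={a}  FIRST(A)={a}  FIRST(B)={b}
[2]
  A via A→B A B: +{b}
  FIRST(S)={a}  FIRST(A)={a,b}  FIRST(B)={b}
[3] — fixpoint
  FIRST(S)={a}  FIRST(A)={a,b}  FIRST(B)={b}

FIRST(S) = ["a"]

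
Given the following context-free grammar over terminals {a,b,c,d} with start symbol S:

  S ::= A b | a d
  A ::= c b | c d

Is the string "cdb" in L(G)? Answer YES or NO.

Convert to CNF:
  S -> A T1 | T3 T2
  A -> T0 T1 | T0 T2
  T0 -> c
  T1 -> b
  T2 -> d
  T3 -> a

CYK table (by increasing span):
  [0..0]={T0}  "c"  orig:{}
  [1..1]={T2}  "d"  orig:{}
  [2..2]={T1}  "b"  orig:{}
  [0..1]={A}  "cd"
  [1..2]=∅  "db"
  [0..2]={S}  "cdb"

S ∈ T[0,2] ⇒ YES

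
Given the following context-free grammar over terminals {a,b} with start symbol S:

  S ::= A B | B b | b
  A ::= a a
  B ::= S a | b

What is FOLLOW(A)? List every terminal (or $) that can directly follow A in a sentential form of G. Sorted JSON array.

FIRST sets, iterate to fixpoint:
round 1:
  A via A→a a: +{a}
  B via B→b: +{b}
  S via S→A B: +{a}
  S via S→B b: +{b}
  FIRST(S)={a,b}  FIRST(A)={a}  FIRST(B)={b}
round 2:
  B via B→S a: +{a}
  FIRST(S)={a,b}  FIRST(A)={a}  FIRST(B)={a,b}
round 3: done
  FIRST(S)={a,b}  FIRST(A)={a}  FIRST(B)={a,b}

FOLLOW iteration:
initialize: $ ∈ FOLLOW(S)
iter 1:
  B→S a: FOLLOW(S) ⊇ FIRST(a) = {a}; new: +{a}
  S→A B: FOLLOW(A) ⊇ FIRST(B) = {a,b}; new: +{a,b}
  S→A B: FOLLOW(B) ⊇ FOLLOW(S) ⊇ {$,a}; new: +{$,a}
  S→B b: FOLLOW(B) ⊇ FIRST(b) = {b}; new: +{b}
  FOLLOW[S]={$,a}  FOLLOW[A]={a,b}  FOLLOW[B]={$,a,b}
iter 2: done
  FOLLOW[S]={$,a}  FOLLOW[A]={a,b}  FOLLOW[B]={$,a,b}

FOLLOW(A) = ["a", "b"]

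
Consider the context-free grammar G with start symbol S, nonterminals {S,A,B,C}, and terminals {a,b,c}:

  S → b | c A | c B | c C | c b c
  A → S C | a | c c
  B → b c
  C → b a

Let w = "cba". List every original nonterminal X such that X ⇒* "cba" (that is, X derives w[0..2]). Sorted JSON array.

Convert to CNF:
  S -> T0 A | T0 B | T0 C | T0 X3 | b
  A -> S C | T0 T0 | a
  B -> T1 T0
  C -> T1 T2
  T0 -> c
  T1 -> b
  T2 -> a
  X3 -> T1 T0

Fill CYK table bottom-up (cells [i..j] with 0 ≤ i ≤ j ≤ 2 only):
  [0..0]={T0}  "c"  orig:{}
  [1..1]={S,T1}  "b"  orig:{S}
  [2..2]={A,T2}  "a"  orig:{A}
  [0..1]=∅  "cb"
  [1..2]={C}  "ba"
  [0..2]={S}  "cba"

Original NTs in T[0,2] deriving "cba": ["S"]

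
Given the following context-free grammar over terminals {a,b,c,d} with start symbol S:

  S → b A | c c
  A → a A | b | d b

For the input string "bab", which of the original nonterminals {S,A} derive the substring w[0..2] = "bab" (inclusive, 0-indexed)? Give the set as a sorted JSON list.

Convert to CNF:
  S -> T2 A | T3 T3
  A -> T0 A | T1 T2 | b
  T0 -> a
  T1 -> d
  T2 -> b
  T3 -> c

CYK fill, restricted to cells inside w[0..2]:
  cell(0,0) b: {A,T2}  orig:{A}
  cell(1,1) a: {T0}  orig:{}
  cell(2,2) b: {A,T2}  orig:{A}
  cell(0,1) ba: ∅
  cell(1,2) ab: {A}
  cell(0,2) bab: {S}

Original NTs in T[0,2] deriving "bab": ["S"]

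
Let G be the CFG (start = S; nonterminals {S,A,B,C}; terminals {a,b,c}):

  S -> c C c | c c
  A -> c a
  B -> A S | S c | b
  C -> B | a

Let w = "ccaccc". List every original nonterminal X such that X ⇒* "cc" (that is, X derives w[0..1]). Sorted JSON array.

Convert to CNF:
  S -> T0 T0 | T0 X2
  A -> T0 T1
  B -> A S | S T0 | b
  C -> A S | S T0 | a | b
  T0 -> c
  T1 -> a
  X2 -> C T0

CYK table (by increasing span) (cells [i..j] with 0 ≤ i ≤ j ≤ 1 only):
  [0..0]={T0}  "c"  orig:{}
  [1..1]={T0}  "c"  orig:{}
  [0..1]={S}  "cc"

Original NTs in T[0,1] deriving "cc": ["S"]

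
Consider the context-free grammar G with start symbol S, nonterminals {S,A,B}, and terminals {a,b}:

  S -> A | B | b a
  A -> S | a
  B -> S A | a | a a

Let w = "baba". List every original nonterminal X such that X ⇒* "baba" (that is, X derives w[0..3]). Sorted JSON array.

Convert to CNF:
  S -> S A | T0 T0 | T1 T0 | a
  A -> S A | T0 T0 | T1 T0 | a
  B -> S A | T0 T0 | a
  T0 -> a
  T1 -> b

Fill CYK table bottom-up (cells [i..j] with 0 ≤ i ≤ j ≤ 3 only):
  T[0,0] 'b' = {T1}  orig:{}
  T[1,1] 'a' = {A,B,S,T0}  orig:{A,B,S}
  T[2,2] 'b' = {T1}  orig:{}
  T[3,3] 'a' = {A,B,S,T0}  orig:{A,B,S}
  T[0,1] 'ba' = {A,S}
  T[1,2] 'ab' = ∅
  T[2,3] 'ba' = {A,S}
  T[0,2] 'bab' = ∅
  T[1,3] 'aba' = {A,B,S}
  T[0,3] 'baba' = {A,B,S}

Original NTs in T[0,3] deriving "baba": ["A", "B", "S"]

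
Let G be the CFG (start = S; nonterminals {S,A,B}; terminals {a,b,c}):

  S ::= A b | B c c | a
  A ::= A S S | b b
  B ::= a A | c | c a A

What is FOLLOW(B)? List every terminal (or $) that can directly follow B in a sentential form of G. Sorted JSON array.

Compute FIRST by fixpoint:
pass 1:
  A via A→b b: +{b}
  B via B→a A: +{a}
  B via B→c: +{c}
  S via S→A b: +{b}
  S via S→B c c: +{a,c}
  S: {a,b,c}  A: {b}  B: {a,c}
pass 2: (no change)
  S: {a,b,c}  A: {b}  B: {a,c}

FOLLOW iteration:
seed FOLLOW(S) with $
pass 1:
  A→A S S: FOLLOW(A) ⊇ FIRST(S) = {a,b,c}; new: +{a,b,c}
  A→A S S: FOLLOW(S) ⊇ FIRST(S) = {a,b,c}; new: +{a,b,c}
  S→B c c: FOLLOW(B) ⊇ FIRST(c) = {c}; new: +{c}
  S: {$,a,b,c}  A: {a,b,c}  B: {c}
pass 2: — fixpoint
  S: {$,a,b,c}  A: {a,b,c}  B: {c}

FOLLOW(B) = ["c"]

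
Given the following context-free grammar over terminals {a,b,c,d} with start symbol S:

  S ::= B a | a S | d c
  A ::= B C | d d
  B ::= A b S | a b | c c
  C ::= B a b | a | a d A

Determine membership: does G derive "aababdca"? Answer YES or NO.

Convert to CNF:
  S -> B T2 | T0 T3 | T2 S
  A -> B C | T0 T0
  B -> A X4 | T2 T1 | T3 T3
  C -> B X5 | T2 X6 | a
  T0 -> d
  T1 -> b
  T2 -> a
  T3 -> c
  X4 -> T1 S
  X5 -> T2 T1
  X6 -> T0 A

Fill CYK table bottom-up:
  cell(0,0) a: {C,T2}  orig:{C}
  cell(1,1) a: {C,T2}  orig:{C}
  cell(2,2) b: {T1}  orig:{}
  cell(3,3) a: {C,T2}  orig:{C}
  cell(4,4) b: {T1}  orig:{}
  cell(5,5) d: {T0}  orig:{}
  cell(6,6) c: {T3}  orig:{}
  cell(7,7) a: {C,T2}  orig:{C}
  cell(0,1) aa: ∅
  cell(1,2) ab: {B,X5}  orig:{B}
  cell(2,3) ba: ∅
  cell(3,4) ab: {B,X5}  orig:{B}
  cell(4,5) bd: ∅
  cell(5,6) dc: {S}
  cell(6,7) ca: ∅
  cell(0,2) aab: ∅
  cell(1,3) aba: {A,S}
  cell(2,4) bab: ∅
  cell(3,5) abd: ∅
  cell(4,6) bdc: {X4}  orig:{}
  cell(5,7) dca: ∅
  cell(0,3) aaba: {S}
  cell(1,4) abab: {C}
  cell(2,5) babd: ∅
  cell(3,6) abdc: ∅
  cell(4,7) bdca: ∅
  cell(0,4) aabab: ∅
  cell(1,5) ababd: ∅
  cell(2,6) babdc: ∅
  cell(3,7) abdca: ∅
  cell(0,5) aababd: ∅
  cell(1,6) ababdc: {B}
  cell(2,7) babdca: ∅
  cell(0,6) aababdc: ∅
  cell(1,7) ababdca: {A,S}
  cell(0,7) aababdca: {S}

S ∈ T[0,7] ⇒ YES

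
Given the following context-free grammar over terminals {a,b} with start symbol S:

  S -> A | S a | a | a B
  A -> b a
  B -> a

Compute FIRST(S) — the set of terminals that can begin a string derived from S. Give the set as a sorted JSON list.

Compute FIRST by fixpoint:
round 1:
  A via A→b a: +{b}
  B via B→a: +{a}
  S via S→A: +{b}
  S via S→a: +{a}
  FIRST[S]={a,b}  FIRST[A]={b}  FIRST[B]={a}
round 2: (stable)
  FIRST[S]={a,b}  FIRST[A]={b}  FIRST[B]={a}

FIRST(S) = ["a", "b"]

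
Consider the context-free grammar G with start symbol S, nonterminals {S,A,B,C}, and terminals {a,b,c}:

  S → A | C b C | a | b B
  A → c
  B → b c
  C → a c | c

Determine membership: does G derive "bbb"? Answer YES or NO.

Convert to CNF:
  S -> C X3 | T0 B | a | c
  A -> c
  B -> T0 T1
  C -> T2 T1 | c
  T0 -> b
  T1 -> c
  T2 -> a
  X3 -> T0 C

CYK table (by increasing span):
  cell(0,0) b: {T0}  orig:{}
  cell(1,1) b: {T0}  orig:{}
  cell(2,2) b: {T0}  orig:{}
  cell(0,1) bb: ∅
  cell(1,2) bb: ∅
  cell(0,2) bbb: ∅

S ∉ T[0,2] ⇒ NO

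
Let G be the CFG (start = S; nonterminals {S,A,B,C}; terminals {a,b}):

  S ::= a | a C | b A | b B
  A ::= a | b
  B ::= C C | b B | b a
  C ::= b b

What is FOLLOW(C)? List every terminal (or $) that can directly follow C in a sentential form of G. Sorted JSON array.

FIRST sets, iterate to fixpoint:
round 1:
  A via A→a: +{a}
  A via A→b: +{b}
  B via B→b B: +{b}
  C via C→b b: +{b}
  S via S→a: +{a}
  S via S→b A: +{b}
  FIRST[S]={a,b}  FIRST[A]={a,b}  FIRST[B]={b}  FIRST[C]={b}
round 2: done
  FIRST[S]={a,b}  FIRST[A]={a,b}  FIRST[B]={b}  FIRST[C]={b}

FOLLOW iteration:
seed FOLLOW(S) with $
pass 1:
  B→C C: FOLLOW(C) ⊇ FIRST(C) = {b}; new: +{b}
  S→a C: FOLLOW(C) ⊇ FOLLOW(S) ⊇ {$}; new: +{$}
  S→b A: FOLLOW(A) ⊇ FOLLOW(S) ⊇ {$}; new: +{$}
  S→b B: FOLLOW(B) ⊇ FOLLOW(S) ⊇ {$}; new: +{$}
  S: {$}  A: {$}  B: {$}  C: {$,b}
pass 2: — fixpoint
  S: {$}  A: {$}  B: {$}  C: {$,b}

FOLLOW(C) = ["$", "b"]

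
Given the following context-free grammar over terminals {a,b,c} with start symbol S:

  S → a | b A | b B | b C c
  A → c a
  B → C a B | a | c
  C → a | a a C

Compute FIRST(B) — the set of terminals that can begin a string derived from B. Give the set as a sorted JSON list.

Compute FIRST by fixpoint:
iter 1:
  A via A→c a: +{c}
  B via B→a: +{a}
  B via B→c: +{c}
  C via C→a: +{a}
  S via S→a: +{a}
  S via S→b A: +{b}
  FIRST[S]={a,b}  FIRST[A]={c}  FIRST[B]={a,c}  FIRST[C]={a}
iter 2: done
  FIRST[S]={a,b}  FIRST[A]={c}  FIRST[B]={a,c}  FIRST[C]={a}

FIRST(B) = ["a", "c"]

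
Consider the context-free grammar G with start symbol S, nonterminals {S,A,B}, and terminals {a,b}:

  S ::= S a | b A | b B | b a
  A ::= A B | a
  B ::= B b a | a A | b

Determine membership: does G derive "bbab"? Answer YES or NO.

CNF form of G:
  S -> S T1 | T0 A | T0 B | T0 T1
  A -> A B | a
  B -> B X2 | T1 A | b
  T0 -> b
  T1 -> a
  X2 -> T0 T1

CYK table (by increasing span):
  cell(0,0) b: {B,T0}  orig:{B}
  cell(1,1) b: {B,T0}  orig:{B}
  cell(2,2) a: {A,T1}  orig:{A}
  cell(3,3) b: {B,T0}  orig:{B}
  cell(0,1) bb: {S}
  cell(1,2) ba: {S,X2}  orig:{S}
  cell(2,3) ab: {A}
  cell(0,2) bba: {B,S}
  cell(1,3) bab: {S}
  cell(0,3) bbab: ∅

S ∉ T[0,3] ⇒ NO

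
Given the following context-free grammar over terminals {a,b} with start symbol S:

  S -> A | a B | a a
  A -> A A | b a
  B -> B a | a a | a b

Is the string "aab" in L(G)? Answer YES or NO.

CNF form of G:
  S -> A A | T0 T1 | T1 B | T1 T1
  A -> A A | T0 T1
  B -> B T1 | T1 T0 | T1 T1
  T0 -> b
  T1 -> a

CYK fill:
  cell(0,0) a: {T1}  orig:{}
  cell(1,1) a: {T1}  orig:{}
  cell(2,2) b: {T0}  orig:{}
  cell(0,1) aa: {B,S}
  cell(1,2) ab: {B}
  cell(0,2) aab: {S}

S ∈ T[0,2] ⇒ YES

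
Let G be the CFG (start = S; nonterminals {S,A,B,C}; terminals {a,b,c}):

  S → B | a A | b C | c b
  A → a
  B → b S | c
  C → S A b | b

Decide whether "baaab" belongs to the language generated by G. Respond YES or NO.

Convert to CNF:
  S -> T0 C | T0 S | T1 A | T2 T0 | c
  A -> a
  B -> T0 S | c
  C -> S X3 | b
  T0 -> b
  T1 -> a
  T2 -> c
  X3 -> A T0

Fill CYK table bottom-up:
  T[0,0] 'b' = {C,T0}  orig:{C}
  T[1,1] 'a' = {A,T1}  orig:{A}
  T[2,2] 'a' = {A,T1}  orig:{A}
  T[3,3] 'a' = {A,T1}  orig:{A}
  T[4,4] 'b' = {C,T0}  orig:{C}
  T[0,1] 'ba' = ∅
  T[1,2] 'aa' = {S}
  T[2,3] 'aa' = {S}
  T[3,4] 'ab' = {X3}  orig:{}
  T[0,2] 'baa' = {B,S}
  T[1,3] 'aaa' = ∅
  T[2,4] 'aab' = ∅
  T[0,3] 'baaa' = ∅
  T[1,4] 'aaab' = {C}
  T[0,4] 'baaab' = {C,S}

S ∈ T[0,4] ⇒ YES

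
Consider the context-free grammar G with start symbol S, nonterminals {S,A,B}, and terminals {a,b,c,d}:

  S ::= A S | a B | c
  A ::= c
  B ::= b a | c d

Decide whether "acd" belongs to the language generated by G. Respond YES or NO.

CNF form of G:
  S -> A S | T1 B | c
  A -> c
  B -> T0 T1 | T2 T3
  T0 -> b
  T1 -> a
  T2 -> c
  T3 -> d

CYK fill:
  T[0,0] 'a' = {T1}  orig:{}
  T[1,1] 'c' = {A,S,T2}  orig:{A,S}
  T[2,2] 'd' = {T3}  orig:{}
  T[0,1] 'ac' = ∅
  T[1,2] 'cd' = {B}
  T[0,2] 'acd' = {S}

S ∈ T[0,2] ⇒ YES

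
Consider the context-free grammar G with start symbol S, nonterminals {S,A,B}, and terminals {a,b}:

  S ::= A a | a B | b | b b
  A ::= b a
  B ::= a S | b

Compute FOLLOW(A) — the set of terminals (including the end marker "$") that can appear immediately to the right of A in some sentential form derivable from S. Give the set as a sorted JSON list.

FIRST sets, iterate to fixpoint:
pass 1:
  A via A→b a: +{b}
  B via B→a S: +{a}
  B via B→b: +{b}
  S via S→A a: +{b}
  S via S→a B: +{a}
  FIRST[S]={a,b}  FIRST[A]={b}  FIRST[B]={a,b}
pass 2: — fixpoint
  FIRST[S]={a,b}  FIRST[A]={b}  FIRST[B]={a,b}

FOLLOW sets:
seed FOLLOW(S) with $
round 1:
  S→A a: FOLLOW(A) ⊇ FIRST(a) = {a}; new: +{a}
  S→a B: FOLLOW(B) ⊇ FOLLOW(S) ⊇ {$}; new: +{$}
  S: {$}  A: {a}  B: {$}
round 2: (no change)
  S: {$}  A: {a}  B: {$}

FOLLOW(A) = ["a"]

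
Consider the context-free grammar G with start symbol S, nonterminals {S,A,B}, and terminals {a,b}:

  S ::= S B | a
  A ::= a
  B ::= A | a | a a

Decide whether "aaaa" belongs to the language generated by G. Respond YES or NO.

CNF form of G:
  S -> S B | a
  A -> a
  B -> T0 T0 | a
  T0 -> a

Fill CYK table bottom-up:
  [0..0]={A,B,S,T0}  "a"  orig:{A,B,S}
  [1..1]={A,B,S,T0}  "a"  orig:{A,B,S}
  [2..2]={A,B,S,T0}  "a"  orig:{A,B,S}
  [3..3]={A,B,S,T0}  "a"  orig:{A,B,S}
  [0..1]={B,S}  "aa"
  [1..2]={B,S}  "aa"
  [2..3]={B,S}  "aa"
  [0..2]={S}  "aaa"
  [1..3]={S}  "aaa"
  [0..3]={S}  "aaaa"

S ∈ T[0,3] ⇒ YES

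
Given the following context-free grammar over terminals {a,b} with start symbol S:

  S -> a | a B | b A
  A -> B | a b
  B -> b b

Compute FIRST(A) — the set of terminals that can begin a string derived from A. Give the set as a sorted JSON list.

FIRST sets, iterate to fixpoint:
[1]
  A via A→a b: +{a}
  B via B→b b: +{b}
  S via S→a: +{a}
  S via S→b A: +{b}
  FIRST[S]={a,b}  FIRST[A]={a}  FIRST[B]={b}
[2]
  A via A→B: +{b}
  FIRST[S]={a,b}  FIRST[A]={a,b}  FIRST[B]={b}
[3] done
  FIRST[S]={a,b}  FIRST[A]={a,b}  FIRST[B]={b}

FIRST(A) = ["a", "b"]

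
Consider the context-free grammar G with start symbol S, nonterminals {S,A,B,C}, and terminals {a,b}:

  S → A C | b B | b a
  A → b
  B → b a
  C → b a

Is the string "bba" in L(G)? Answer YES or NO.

CNF form of G:
  S -> A C | T0 B | T0 T1
  A -> b
  B -> T0 T1
  C -> T0 T1
  T0 -> b
  T1 -> a

CYK fill:
  [0..0]={A,T0}  "b"  orig:{A}
  [1..1]={A,T0}  "b"  orig:{A}
  [2..2]={T1}  "a"  orig:{}
  [0..1]=∅  "bb"
  [1..2]={B,C,S}  "ba"
  [0..2]={S}  "bba"

S ∈ T[0,2] ⇒ YES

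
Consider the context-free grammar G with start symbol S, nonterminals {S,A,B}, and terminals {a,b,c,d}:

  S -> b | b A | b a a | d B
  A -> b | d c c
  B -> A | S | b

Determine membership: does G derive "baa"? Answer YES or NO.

CNF form of G:
  S -> T0 B | T2 A | T2 X7 | b
  A -> T0 X4 | b
  B -> T0 B | T0 X6 | T2 A | T2 X5 | b
  T0 -> d
  T1 -> c
  T2 -> b
  T3 -> a
  X4 -> T1 T1
  X5 -> T3 T3
  X6 -> T1 T1
  X7 -> T3 T3

CYK table (by increasing span):
  T[0,0] 'b' = {A,B,S,T2}  orig:{A,B,S}
  T[1,1] 'a' = {T3}  orig:{}
  T[2,2] 'a' = {T3}  orig:{}
  T[0,1] 'ba' = ∅
  T[1,2] 'aa' = {X5,X7}  orig:{}
  T[0,2] 'baa' = {B,S}

S ∈ T[0,2] ⇒ YES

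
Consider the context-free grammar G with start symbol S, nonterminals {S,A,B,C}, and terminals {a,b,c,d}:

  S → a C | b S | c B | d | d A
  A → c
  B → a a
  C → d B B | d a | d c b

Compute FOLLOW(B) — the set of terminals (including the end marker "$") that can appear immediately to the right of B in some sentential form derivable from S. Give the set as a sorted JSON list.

FIRST iteration:
iter 1:
  A via A→c: +{c}
  B via B→a a: +{a}
  C via C→d B B: +{d}
  S via S→a C: +{a}
  S via S→b S: +{b}
  S via S→c B: +{c}
  S via S→d: +{d}
  FIRST(S)={a,b,c,d}  FIRST(A)={c}  FIRST(B)={a}  FIRST(C)={d}
iter 2: (no change)
  FIRST(S)={a,b,c,d}  FIRST(A)={c}  FIRST(B)={a}  FIRST(C)={d}

Compute FOLLOW by fixpoint:
seed FOLLOW(S) with $
[1]
  C→d B B: FOLLOW(B) ⊇ FIRST(B) = {a}; new: +{a}
  S→a C: FOLLOW(C) ⊇ FOLLOW(S) ⊇ {$}; new: +{$}
  S→c B: FOLLOW(B) ⊇ FOLLOW(S) ⊇ {$}; new: +{$}
  S→d A: FOLLOW(A) ⊇ FOLLOW(S) ⊇ {$}; new: +{$}
  FOLLOW(S)={$}  FOLLOW(A)={$}  FOLLOW(B)={$,a}  FOLLOW(C)={$}
[2] — fixpoint
  FOLLOW(S)={$}  FOLLOW(A)={$}  FOLLOW(B)={$,a}  FOLLOW(C)={$}

FOLLOW(B) = ["$", "a"]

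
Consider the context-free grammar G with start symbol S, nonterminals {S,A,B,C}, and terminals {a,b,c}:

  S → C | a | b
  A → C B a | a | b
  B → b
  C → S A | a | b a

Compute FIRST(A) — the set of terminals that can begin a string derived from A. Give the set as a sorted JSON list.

FIRST sets, iterate to fixpoint:
[1]
  A via A→a: +{a}
  A via A→b: +{b}
  B via B→b: +{b}
  C via C→a: +{a}
  C via C→b a: +{b}
  S via S→C: +{a,b}
  S: {a,b}  A: {a,b}  B: {b}  C: {a,b}
[2] (stable)
  S: {a,b}  A: {a,b}  B: {b}  C: {a,b}

FIRST(A) = ["a", "b"]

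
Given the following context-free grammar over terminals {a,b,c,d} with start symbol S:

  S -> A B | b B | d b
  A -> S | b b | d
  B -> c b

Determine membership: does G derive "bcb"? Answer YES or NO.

CNF form of G:
  S -> A B | T0 B | T1 T0
  A -> A B | T0 B | T0 T0 | T1 T0 | d
  B -> T2 T0
  T0 -> b
  T1 -> d
  T2 -> c

CYK fill:
  T[0,0] 'b' = {T0}  orig:{}
  T[1,1] 'c' = {T2}  orig:{}
  T[2,2] 'b' = {T0}  orig:{}
  T[0,1] 'bc' = ∅
  T[1,2] 'cb' = {B}
  T[0,2] 'bcb' = {A,S}

S ∈ T[0,2] ⇒ YES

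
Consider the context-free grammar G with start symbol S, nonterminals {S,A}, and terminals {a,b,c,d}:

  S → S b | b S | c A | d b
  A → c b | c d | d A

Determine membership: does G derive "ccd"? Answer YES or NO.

CNF form of G:
  S -> S T1 | T0 A | T1 S | T2 T1
  A -> T0 T1 | T0 T2 | T2 A
  T0 -> c
  T1 -> b
  T2 -> d

CYK table (by increasing span):
  cell(0,0) c: {T0}  orig:{}
  cell(1,1) c: {T0}  orig:{}
  cell(2,2) d: {T2}  orig:{}
  cell(0,1) cc: ∅
  cell(1,2) cd: {A}
  cell(0,2) ccd: {S}

S ∈ T[0,2] ⇒ YES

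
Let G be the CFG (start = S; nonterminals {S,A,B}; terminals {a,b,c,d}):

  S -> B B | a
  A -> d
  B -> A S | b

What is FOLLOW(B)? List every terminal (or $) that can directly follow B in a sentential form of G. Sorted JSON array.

Compute FIRST by fixpoint:
pass 1:
  A via A→d: +{d}
  B via B→A S: +{d}
  B via B→b: +{b}
  S via S→B B: +{b,d}
  S via S→a: +{a}
  FIRST(S)={a,b,d}  FIRST(A)={d}  FIRST(B)={b,d}
pass 2: (no change)
  FIRST(S)={a,b,d}  FIRST(A)={d}  FIRST(B)={b,d}

Compute FOLLOW by fixpoint:
FOLLOW(S) := {$}
[1]
  B→A S: FOLLOW(A) ⊇ FIRST(S) = {a,b,d}; new: +{a,b,d}
  S→B B: FOLLOW(B) ⊇ FIRST(B) = {b,d}; new: +{b,d}
  S→B B: FOLLOW(B) ⊇ FOLLOW(S) ⊇ {$}; new: +{$}
  FOLLOW(S)={$}  FOLLOW(A)={a,b,d}  FOLLOW(B)={$,b,d}
[2]
  B→A S: FOLLOW(S) ⊇ FOLLOW(B) ⊇ {$,b,d}; new: +{b,d}
  FOLLOW(S)={$,b,d}  FOLLOW(A)={a,b,d}  FOLLOW(B)={$,b,d}
[3] (stable)
  FOLLOW(S)={$,b,d}  FOLLOW(A)={a,b,d}  FOLLOW(B)={$,b,d}

FOLLOW(B) = ["$", "b", "d"]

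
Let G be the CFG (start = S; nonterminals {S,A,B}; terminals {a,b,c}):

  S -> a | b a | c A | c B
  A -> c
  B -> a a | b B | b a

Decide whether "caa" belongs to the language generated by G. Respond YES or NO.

Convert to CNF:
  S -> T1 T0 | T2 A | T2 B | a
  A -> c
  B -> T0 T0 | T1 B | T1 T0
  T0 -> a
  T1 -> b
  T2 -> c

Fill CYK table bottom-up:
  cell(0,0) c: {A,T2}  orig:{A}
  cell(1,1) a: {S,T0}  orig:{S}
  cell(2,2) a: {S,T0}  orig:{S}
  cell(0,1) ca: ∅
  cell(1,2) aa: {B}
  cell(0,2) caa: {S}

S ∈ T[0,2] ⇒ YES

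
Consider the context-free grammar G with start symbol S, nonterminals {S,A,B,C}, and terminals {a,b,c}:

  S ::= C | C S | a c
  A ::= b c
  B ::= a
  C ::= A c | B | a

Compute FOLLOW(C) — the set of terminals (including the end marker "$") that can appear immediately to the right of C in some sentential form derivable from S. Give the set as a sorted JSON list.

FIRST sets, iterate to fixpoint:
[1]
  A via A→b c: +{b}
  B via B→a: +{a}
  C via C→A c: +{b}
  C via C→B: +{a}
  S via S→C: +{a,b}
  FIRST[S]={a,b}  FIRST[A]={b}  FIRST[B]={a}  FIRST[C]={a,b}
[2] done
  FIRST[S]={a,b}  FIRST[A]={b}  FIRST[B]={a}  FIRST[C]={a,b}

Compute FOLLOW by fixpoint:
initialize: $ ∈ FOLLOW(S)
round 1:
  C→A c: FOLLOW(A) ⊇ FIRST(c) = {c}; new: +{c}
  S→C: FOLLOW(C) ⊇ FOLLOW(S) ⊇ {$}; new: +{$}
  S→C S: FOLLOW(C) ⊇ FIRST(S) = {a,b}; new: +{a,b}
  S: {$}  A: {c}  B: {}  C: {$,a,b}
round 2:
  C→B: FOLLOW(B) ⊇ FOLLOW(C) ⊇ {$,a,b}; new: +{$,a,b}
  S: {$}  A: {c}  B: {$,a,b}  C: {$,a,b}
round 3: done
  S: {$}  A: {c}  B: {$,a,b}  C: {$,a,b}

FOLLOW(C) = ["$", "a", "b"]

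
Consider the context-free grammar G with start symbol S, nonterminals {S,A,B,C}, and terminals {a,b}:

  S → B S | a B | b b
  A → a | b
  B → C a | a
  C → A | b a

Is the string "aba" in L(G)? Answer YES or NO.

CNF form of G:
  S -> B S | T0 B | T1 T1
  A -> a | b
  B -> C T0 | a
  C -> T1 T0 | a | b
  T0 -> a
  T1 -> b

CYK table (by increasing span):
  T[0,0] 'a' = {A,B,C,T0}  orig:{A,B,C}
  T[1,1] 'b' = {A,C,T1}  orig:{A,C}
  T[2,2] 'a' = {A,B,C,T0}  orig:{A,B,C}
  T[0,1] 'ab' = ∅
  T[1,2] 'ba' = {B,C}
  T[0,2] 'aba' = {S}

S ∈ T[0,2] ⇒ YES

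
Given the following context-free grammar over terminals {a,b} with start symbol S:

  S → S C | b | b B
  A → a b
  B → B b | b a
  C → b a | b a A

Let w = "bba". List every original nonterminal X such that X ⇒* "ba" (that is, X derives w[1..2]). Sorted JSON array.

CNF form of G:
  S -> S C | T1 B | b
  A -> T0 T1
  B -> B T1 | T1 T0
  C -> T1 T0 | T1 X2
  T0 -> a
  T1 -> b
  X2 -> T0 A

CYK fill — only the sub-triangle for w[1..2]:
  [1..1]={S,T1}  "b"  orig:{S}
  [2..2]={T0}  "a"  orig:{}
  [1..2]={B,C}  "ba"

Original NTs in T[1,2] deriving "ba": ["B", "C"]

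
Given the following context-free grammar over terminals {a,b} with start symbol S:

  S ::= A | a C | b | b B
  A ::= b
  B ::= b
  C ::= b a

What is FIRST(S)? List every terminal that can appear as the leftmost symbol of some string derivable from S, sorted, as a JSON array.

Compute FIRST by fixpoint:
[1]
  A via A→b: +{b}
  B via B→b: +{b}
  C via C→b a: +{b}
  S via S→A: +{b}
  S via S→a C: +{a}
  FIRST[S]={a,b}  FIRST[A]={b}  FIRST[B]={b}  FIRST[C]={b}
[2] (stable)
  FIRST[S]={a,b}  FIRST[A]={b}  FIRST[B]={b}  FIRST[C]={b}

FIRST(S) = ["a", "b"]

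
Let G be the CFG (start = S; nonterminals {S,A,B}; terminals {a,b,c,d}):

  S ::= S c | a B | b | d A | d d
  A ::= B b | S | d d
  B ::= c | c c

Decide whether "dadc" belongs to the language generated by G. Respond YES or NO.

Convert to CNF:
  S -> S T1 | T2 B | T3 A | T3 T3 | b
  A -> B T0 | S T1 | T2 B | T3 A | T3 T3 | b
  B -> T1 T1 | c
  T0 -> b
  T1 -> c
  T2 -> a
  T3 -> d

CYK table (by increasing span):
  T[0,0] 'd' = {T3}  orig:{}
  T[1,1] 'a' = {T2}  orig:{}
  T[2,2] 'd' = {T3}  orig:{}
  T[3,3] 'c' = {B,T1}  orig:{B}
  T[0,1] 'da' = ∅
  T[1,2] 'ad' = ∅
  T[2,3] 'dc' = ∅
  T[0,2] 'dad' = ∅
  T[1,3] 'adc' = ∅
  T[0,3] 'dadc' = ∅

S ∉ T[0,3] ⇒ NO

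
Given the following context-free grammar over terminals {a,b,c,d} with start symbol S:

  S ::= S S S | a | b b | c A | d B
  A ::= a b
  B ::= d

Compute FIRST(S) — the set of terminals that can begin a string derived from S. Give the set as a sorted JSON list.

Compute FIRST by fixpoint:
round 1:
  A via A→a b: +{a}
  B via B→d: +{d}
  S via S→a: +{a}
  S via S→b b: +{b}
  S via S→c A: +{c}
  S via S→d B: +{d}
  S: {a,b,c,d}  A: {a}  B: {d}
round 2: (no change)
  S: {a,b,c,d}  A: {a}  B: {d}

FIRST(S) = ["a", "b", "c", "d"]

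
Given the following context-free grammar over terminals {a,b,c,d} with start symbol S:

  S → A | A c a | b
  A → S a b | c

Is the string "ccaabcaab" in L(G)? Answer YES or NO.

Convert to CNF:
  S -> A X4 | S X5 | b | c
  A -> S X3 | c
  T0 -> a
  T1 -> b
  T2 -> c
  X3 -> T0 T1
  X4 -> T2 T0
  X5 -> T0 T1

CYK table (by increasing span):
  cell(0,0) c: {A,S,T2}  orig:{A,S}
  cell(1,1) c: {A,S,T2}  orig:{A,S}
  cell(2,2) a: {T0}  orig:{}
  cell(3,3) a: {T0}  orig:{}
  cell(4,4) b: {S,T1}  orig:{S}
  cell(5,5) c: {A,S,T2}  orig:{A,S}
  cell(6,6) a: {T0}  orig:{}
  cell(7,7) a: {T0}  orig:{}
  cell(8,8) b: {S,T1}  orig:{S}
  cell(0,1) cc: ∅
  cell(1,2) ca: {X4}  orig:{}
  cell(2,3) aa: ∅
  cell(3,4) ab: {X3,X5}  orig:{}
  cell(4,5) bc: ∅
  cell(5,6) ca: {X4}  orig:{}
  cell(6,7) aa: ∅
  cell(7,8) ab: {X3,X5}  orig:{}
  cell(0,2) cca: {S}
  cell(1,3) caa: ∅
  cell(2,4) aab: ∅
  cell(3,5) abc: ∅
  cell(4,6) bca: ∅
  cell(5,7) caa: ∅
  cell(6,8) aab: ∅
  cell(0,3) ccaa: ∅
  cell(1,4) caab: ∅
  cell(2,5) aabc: ∅
  cell(3,6) abca: ∅
  cell(4,7) bcaa: ∅
  cell(5,8) caab: ∅
  cell(0,4) ccaab: {A,S}
  cell(1,5) caabc: ∅
  cell(2,6) aabca: ∅
  cell(3,7) abcaa: ∅
  cell(4,8) bcaab: ∅
  cell(0,5) ccaabc: ∅
  cell(1,6) caabca: ∅
  cell(2,7) aabcaa: ∅
  cell(3,8) abcaab: ∅
  cell(0,6) ccaabca: {S}
  cell(1,7) caabcaa: ∅
  cell(2,8) aabcaab: ∅
  cell(0,7) ccaabcaa: ∅
  cell(1,8) caabcaab: ∅
  cell(0,8) ccaabcaab: {A,S}

S ∈ T[0,8] ⇒ YES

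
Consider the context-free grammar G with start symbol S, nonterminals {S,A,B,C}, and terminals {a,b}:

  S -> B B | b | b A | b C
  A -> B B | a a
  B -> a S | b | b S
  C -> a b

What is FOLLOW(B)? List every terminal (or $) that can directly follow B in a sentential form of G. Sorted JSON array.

Compute FIRST by fixpoint:
pass 1:
  A via A→a a: +{a}
  B via B→a S: +{a}
  B via B→b: +{b}
  C via C→a b: +{a}
  S via S→B B: +{a,b}
  S: {a,b}  A: {a}  B: {a,b}  C: {a}
pass 2:
  A via A→B B: +{b}
  S: {a,b}  A: {a,b}  B: {a,b}  C: {a}
pass 3: done
  S: {a,b}  A: {a,b}  B: {a,b}  C: {a}

FOLLOW iteration:
initialize: $ ∈ FOLLOW(S)
iter 1:
  A→B B: FOLLOW(B) ⊇ FIRST(B) = {a,b}; new: +{a,b}
  B→a S: FOLLOW(S) ⊇ FOLLOW(B) ⊇ {a,b}; new: +{a,b}
  S→B B: FOLLOW(B) ⊇ FOLLOW(S) ⊇ {$,a,b}; new: +{$}
  S→b A: FOLLOW(A) ⊇ FOLLOW(S) ⊇ {$,a,b}; new: +{$,a,b}
  S→b C: FOLLOW(C) ⊇ FOLLOW(S) ⊇ {$,a,b}; new: +{$,a,b}
  S: {$,a,b}  A: {$,a,b}  B: {$,a,b}  C: {$,a,b}
iter 2: — fixpoint
  S: {$,a,b}  A: {$,a,b}  B: {$,a,b}  C: {$,a,b}

FOLLOW(B) = ["$", "a", "b"]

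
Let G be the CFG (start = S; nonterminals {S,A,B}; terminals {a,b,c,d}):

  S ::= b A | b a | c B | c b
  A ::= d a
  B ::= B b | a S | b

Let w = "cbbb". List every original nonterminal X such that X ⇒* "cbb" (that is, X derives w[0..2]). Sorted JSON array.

CNF form of G:
  S -> T2 A | T2 T1 | T3 B | T3 T2
  A -> T0 T1
  B -> B T2 | T1 S | b
  T0 -> d
  T1 -> a
  T2 -> b
  T3 -> c

Fill CYK table bottom-up, restricted to cells inside w[0..2]:
  cell(0,0) c: {T3}  orig:{}
  cell(1,1) b: {B,T2}  orig:{B}
  cell(2,2) b: {B,T2}  orig:{B}
  cell(0,1) cb: {S}
  cell(1,2) bb: {B}
  cell(0,2) cbb: {S}

Original NTs in T[0,2] deriving "cbb": ["S"]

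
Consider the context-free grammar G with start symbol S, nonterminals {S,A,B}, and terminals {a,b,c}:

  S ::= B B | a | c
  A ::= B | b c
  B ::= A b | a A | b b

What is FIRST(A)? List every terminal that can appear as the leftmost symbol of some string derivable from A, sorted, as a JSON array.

Compute FIRST by fixpoint:
[1]
  A via A→b c: +{b}
  B via B→A b: +{b}
  B via B→a A: +{a}
  S via S→B B: +{a,b}
  S via S→c: +{c}
  FIRST(S)={a,b,c}  FIRST(A)={b}  FIRST(B)={a,b}
[2]
  A via A→B: +{a}
  FIRST(S)={a,b,c}  FIRST(A)={a,b}  FIRST(B)={a,b}
[3] done
  FIRST(S)={a,b,c}  FIRST(A)={a,b}  FIRST(B)={a,b}

FIRST(A) = ["a", "b"]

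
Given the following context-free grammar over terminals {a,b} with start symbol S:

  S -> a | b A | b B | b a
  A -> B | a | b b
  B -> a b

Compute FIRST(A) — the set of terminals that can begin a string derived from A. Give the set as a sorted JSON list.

Compute FIRST by fixpoint:
iter 1:
  A via A→a: +{a}
  A via A→b b: +{b}
  B via B→a b: +{a}
  S via S→a: +{a}
  S via S→b A: +{b}
  FIRST(S)={a,b}  FIRST(A)={a,b}  FIRST(B)={a}
iter 2: done
  FIRST(S)={a,b}  FIRST(A)={a,b}  FIRST(B)={a}

FIRST(A) = ["a", "b"]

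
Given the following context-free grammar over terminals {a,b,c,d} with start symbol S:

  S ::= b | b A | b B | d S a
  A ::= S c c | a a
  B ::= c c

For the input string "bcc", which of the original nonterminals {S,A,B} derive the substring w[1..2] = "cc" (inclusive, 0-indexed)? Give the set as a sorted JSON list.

CNF form of G:
  S -> T2 A | T2 B | T3 X5 | b
  A -> S X4 | T1 T1
  B -> T0 T0
  T0 -> c
  T1 -> a
  T2 -> b
  T3 -> d
  X4 -> T0 T0
  X5 -> S T1

Fill CYK table bottom-up — only the sub-triangle for w[1..2]:
  T[1,1] 'c' = {T0}  orig:{}
  T[2,2] 'c' = {T0}  orig:{}
  T[1,2] 'cc' = {B,X4}  orig:{B}

Original NTs in T[1,2] deriving "cc": ["B"]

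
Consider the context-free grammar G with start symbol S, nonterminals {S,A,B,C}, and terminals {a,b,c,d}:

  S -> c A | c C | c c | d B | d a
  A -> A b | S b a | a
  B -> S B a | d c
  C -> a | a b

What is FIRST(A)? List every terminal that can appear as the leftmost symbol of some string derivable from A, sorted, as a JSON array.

Compute FIRST by fixpoint:
[1]
  A via A→a: +{a}
  B via B→d c: +{d}
  C via C→a: +{a}
  S via S→c A: +{c}
  S via S→d B: +{d}
  S: {c,d}  A: {a}  B: {d}  C: {a}
[2]
  A via A→S b a: +{c,d}
  B via B→S B a: +{c}
  S: {c,d}  A: {a,c,d}  B: {c,d}  C: {a}
[3] (no change)
  S: {c,d}  A: {a,c,d}  B: {c,d}  C: {a}

FIRST(A) = ["a", "c", "d"]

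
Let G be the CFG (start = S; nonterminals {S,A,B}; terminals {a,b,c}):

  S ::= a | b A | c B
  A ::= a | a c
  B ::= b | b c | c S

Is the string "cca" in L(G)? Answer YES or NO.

CNF form of G:
  S -> T1 B | T2 A | a
  A -> T0 T1 | a
  B -> T1 S | T2 T1 | b
  T0 -> a
  T1 -> c
  T2 -> b

Fill CYK table bottom-up:
  [0..0]={T1}  "c"  orig:{}
  [1..1]={T1}  "c"  orig:{}
  [2..2]={A,S,T0}  "a"  orig:{A,S}
  [0..1]=∅  "cc"
  [1..2]={B}  "ca"
  [0..2]={S}  "cca"

S ∈ T[0,2] ⇒ YES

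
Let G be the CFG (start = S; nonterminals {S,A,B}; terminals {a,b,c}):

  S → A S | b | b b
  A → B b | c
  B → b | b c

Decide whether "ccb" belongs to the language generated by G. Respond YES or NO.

CNF form of G:
  S -> A S | T0 T0 | b
  A -> B T0 | c
  B -> T0 T1 | b
  T0 -> b
  T1 -> c

CYK table (by increasing span):
  T[0,0] 'c' = {A,T1}  orig:{A}
  T[1,1] 'c' = {A,T1}  orig:{A}
  T[2,2] 'b' = {B,S,T0}  orig:{B,S}
  T[0,1] 'cc' = ∅
  T[1,2] 'cb' = {S}
  T[0,2] 'ccb' = {S}

S ∈ T[0,2] ⇒ YES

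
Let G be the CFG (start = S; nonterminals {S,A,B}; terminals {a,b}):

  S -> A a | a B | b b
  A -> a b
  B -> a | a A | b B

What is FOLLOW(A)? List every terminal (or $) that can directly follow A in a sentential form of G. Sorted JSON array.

Compute FIRST by fixpoint:
pass 1:
  A via A→a b: +{a}
  B via B→a: +{a}
  B via B→b B: +{b}
  S via S→A a: +{a}
  S via S→b b: +{b}
  FIRST[S]={a,b}  FIRST[A]={a}  FIRST[B]={a,b}
pass 2: (no change)
  FIRST[S]={a,b}  FIRST[A]={a}  FIRST[B]={a,b}

FOLLOW sets:
initialize: $ ∈ FOLLOW(S)
[1]
  S→A a: FOLLOW(A) ⊇ FIRST(a) = {a}; new: +{a}
  S→a B: FOLLOW(B) ⊇ FOLLOW(S) ⊇ {$}; new: +{$}
  FOLLOW(S)={$}  FOLLOW(A)={a}  FOLLOW(B)={$}
[2]
  B→a A: FOLLOW(A) ⊇ FOLLOW(B) ⊇ {$}; new: +{$}
  FOLLOW(S)={$}  FOLLOW(A)={$,a}  FOLLOW(B)={$}
[3] done
  FOLLOW(S)={$}  FOLLOW(A)={$,a}  FOLLOW(B)={$}

FOLLOW(A) = ["$", "a"]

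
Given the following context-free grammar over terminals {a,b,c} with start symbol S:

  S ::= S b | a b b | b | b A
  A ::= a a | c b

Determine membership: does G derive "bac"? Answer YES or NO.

CNF form of G:
  S -> S T2 | T0 X3 | T2 A | b
  A -> T0 T0 | T1 T2
  T0 -> a
  T1 -> c
  T2 -> b
  X3 -> T2 T2

Fill CYK table bottom-up:
  cell(0,0) b: {S,T2}  orig:{S}
  cell(1,1) a: {T0}  orig:{}
  cell(2,2) c: {T1}  orig:{}
  cell(0,1) ba: ∅
  cell(1,2) ac: ∅
  cell(0,2) bac: ∅

S ∉ T[0,2] ⇒ NO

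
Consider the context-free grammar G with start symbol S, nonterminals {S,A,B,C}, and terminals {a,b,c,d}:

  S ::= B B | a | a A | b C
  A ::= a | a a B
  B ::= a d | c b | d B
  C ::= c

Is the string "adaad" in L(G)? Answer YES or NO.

Convert to CNF:
  S -> B B | T0 A | T3 C | a
  A -> T0 X4 | a
  B -> T0 T1 | T1 B | T2 T3
  C -> c
  T0 -> a
  T1 -> d
  T2 -> c
  T3 -> b
  X4 -> T0 B

Fill CYK table bottom-up:
  [0..0]={A,S,T0}  "a"  orig:{A,S}
  [1..1]={T1}  "d"  orig:{}
  [2..2]={A,S,T0}  "a"  orig:{A,S}
  [3..3]={A,S,T0}  "a"  orig:{A,S}
  [4..4]={T1}  "d"  orig:{}
  [0..1]={B}  "ad"
  [1..2]=∅  "da"
  [2..3]={S}  "aa"
  [3..4]={B}  "ad"
  [0..2]=∅  "ada"
  [1..3]=∅  "daa"
  [2..4]={X4}  "aad"  orig:{}
  [0..3]=∅  "adaa"
  [1..4]=∅  "daad"
  [0..4]=∅  "adaad"

S ∉ T[0,4] ⇒ NO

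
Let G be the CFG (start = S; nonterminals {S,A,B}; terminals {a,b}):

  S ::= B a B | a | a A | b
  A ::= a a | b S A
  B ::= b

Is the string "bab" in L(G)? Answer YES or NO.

CNF form of G:
  S -> B X3 | T0 A | a | b
  A -> T0 T0 | T1 X2
  B -> b
  T0 -> a
  T1 -> b
  X2 -> S A
  X3 -> T0 B

CYK table (by increasing span):
  cell(0,0) b: {B,S,T1}  orig:{B,S}
  cell(1,1) a: {S,T0}  orig:{S}
  cell(2,2) b: {B,S,T1}  orig:{B,S}
  cell(0,1) ba: ∅
  cell(1,2) ab: {X3}  orig:{}
  cell(0,2) bab: {S}

S ∈ T[0,2] ⇒ YES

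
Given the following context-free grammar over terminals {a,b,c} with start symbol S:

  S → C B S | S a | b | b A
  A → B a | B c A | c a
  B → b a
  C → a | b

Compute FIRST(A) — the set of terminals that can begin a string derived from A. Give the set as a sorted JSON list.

FIRST iteration:
[1]
  A via A→c a: +{c}
  B via B→b a: +{b}
  C via C→a: +{a}
  C via C→b: +{b}
  S via S→C B S: +{a,b}
  FIRST(S)={a,b}  FIRST(A)={c}  FIRST(B)={b}  FIRST(C)={a,b}
[2]
  A via A→B a: +{b}
  FIRST(S)={a,b}  FIRST(A)={b,c}  FIRST(B)={b}  FIRST(C)={a,b}
[3] (no change)
  FIRST(S)={a,b}  FIRST(A)={b,c}  FIRST(B)={b}  FIRST(C)={a,b}

FIRST(A) = ["b", "c"]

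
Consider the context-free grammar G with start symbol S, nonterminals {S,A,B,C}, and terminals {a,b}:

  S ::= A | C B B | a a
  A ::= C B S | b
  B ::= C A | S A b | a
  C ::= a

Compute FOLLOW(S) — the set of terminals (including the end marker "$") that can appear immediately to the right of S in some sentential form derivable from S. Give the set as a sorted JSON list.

FIRST sets, iterate to fixpoint:
round 1:
  A via A→b: +{b}
  B via B→a: +{a}
  C via C→a: +{a}
  S via S→A: +{b}
  S via S→C B B: +{a}
  FIRST(S)={a,b}  FIRST(A)={b}  FIRST(B)={a}  FIRST(C)={a}
round 2:
  A via A→C B S: +{a}
  B via B→S A b: +{b}
  FIRST(S)={a,b}  FIRST(A)={a,b}  FIRST(B)={a,b}  FIRST(C)={a}
round 3: done
  FIRST(S)={a,b}  FIRST(A)={a,b}  FIRST(B)={a,b}  FIRST(C)={a}

FOLLOW iteration:
initialize: $ ∈ FOLLOW(S)
iter 1:
  A→C B S: FOLLOW(C) ⊇ FIRST(B) = {a,b}; new: +{a,b}
  A→C B S: FOLLOW(B) ⊇ FIRST(S) = {a,b}; new: +{a,b}
  B→C A: FOLLOW(A) ⊇ FOLLOW(B) ⊇ {a,b}; new: +{a,b}
  B→S A b: FOLLOW(S) ⊇ FIRST(A) = {a,b}; new: +{a,b}
  S→A: FOLLOW(A) ⊇ FOLLOW(S) ⊇ {$,a,b}; new: +{$}
  S→C B B: FOLLOW(B) ⊇ FOLLOW(S) ⊇ {$,a,b}; new: +{$}
  FOLLOW[S]={$,a,b}  FOLLOW[A]={$,a,b}  FOLLOW[B]={$,a,b}  FOLLOW[C]={a,b}
iter 2: — fixpoint
  FOLLOW[S]={$,a,b}  FOLLOW[A]={$,a,b}  FOLLOW[B]={$,a,b}  FOLLOW[C]={a,b}

FOLLOW(S) = ["$", "a", "b"]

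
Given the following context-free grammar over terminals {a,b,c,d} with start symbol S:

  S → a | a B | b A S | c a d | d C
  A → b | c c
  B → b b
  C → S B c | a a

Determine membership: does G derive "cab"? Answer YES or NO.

CNF form of G:
  S -> T0 X6 | T1 X5 | T2 B | T3 C | a
  A -> T0 T0 | b
  B -> T1 T1
  C -> S X4 | T2 T2
  T0 -> c
  T1 -> b
  T2 -> a
  T3 -> d
  X4 -> B T0
  X5 -> A S
  X6 -> T2 T3

Fill CYK table bottom-up:
  [0..0]={T0}  "c"  orig:{}
  [1..1]={S,T2}  "a"  orig:{S}
  [2..2]={A,T1}  "b"  orig:{A}
  [0..1]=∅  "ca"
  [1..2]=∅  "ab"
  [0..2]=∅  "cab"

S ∉ T[0,2] ⇒ NO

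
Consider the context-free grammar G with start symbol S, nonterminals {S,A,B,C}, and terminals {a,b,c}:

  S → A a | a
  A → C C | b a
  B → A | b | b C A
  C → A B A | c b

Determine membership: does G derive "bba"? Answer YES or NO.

Convert to CNF:
  S -> A T1 | a
  A -> C C | T0 T1
  B -> C C | T0 T1 | T0 X3 | b
  C -> A X4 | T2 T0
  T0 -> b
  T1 -> a
  T2 -> c
  X3 -> C A
  X4 -> B A

Fill CYK table bottom-up:
  T[0,0] 'b' = {B,T0}  orig:{B}
  T[1,1] 'b' = {B,T0}  orig:{B}
  T[2,2] 'a' = {S,T1}  orig:{S}
  T[0,1] 'bb' = ∅
  T[1,2] 'ba' = {A,B}
  T[0,2] 'bba' = {X4}  orig:{}

S ∉ T[0,2] ⇒ NO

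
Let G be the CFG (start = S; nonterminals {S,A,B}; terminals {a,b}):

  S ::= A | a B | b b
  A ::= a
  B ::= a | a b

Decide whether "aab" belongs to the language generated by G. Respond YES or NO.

CNF form of G:
  S -> T0 B | T1 T1 | a
  A -> a
  B -> T0 T1 | a
  T0 -> a
  T1 -> b

CYK fill:
  [0..0]={A,B,S,T0}  "a"  orig:{A,B,S}
  [1..1]={A,B,S,T0}  "a"  orig:{A,B,S}
  [2..2]={T1}  "b"  orig:{}
  [0..1]={S}  "aa"
  [1..2]={B}  "ab"
  [0..2]={S}  "aab"

S ∈ T[0,2] ⇒ YES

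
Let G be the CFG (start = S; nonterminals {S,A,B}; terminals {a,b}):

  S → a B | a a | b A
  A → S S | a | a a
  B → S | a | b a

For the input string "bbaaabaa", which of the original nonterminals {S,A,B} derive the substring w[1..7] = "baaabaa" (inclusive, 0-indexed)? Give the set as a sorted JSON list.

Convert to CNF:
  S -> T0 B | T0 T0 | T1 A
  A -> S S | T0 T0 | a
  B -> T0 B | T0 T0 | T1 A | T1 T0 | a
  T0 -> a
  T1 -> b

CYK fill — only the sub-triangle for w[1..7]:
  T[1,1] 'b' = {T1}  orig:{}
  T[2,2] 'a' = {A,B,T0}  orig:{A,B}
  T[3,3] 'a' = {A,B,T0}  orig:{A,B}
  T[4,4] 'a' = {A,B,T0}  orig:{A,B}
  T[5,5] 'b' = {T1}  orig:{}
  T[6,6] 'a' = {A,B,T0}  orig:{A,B}
  T[7,7] 'a' = {A,B,T0}  orig:{A,B}
  T[1,2] 'ba' = {B,S}
  T[2,3] 'aa' = {A,B,S}
  T[3,4] 'aa' = {A,B,S}
  T[4,5] 'ab' = ∅
  T[5,6] 'ba' = {B,S}
  T[6,7] 'aa' = {A,B,S}
  T[1,3] 'baa' = {B,S}
  T[2,4] 'aaa' = {B,S}
  T[3,5] 'aab' = ∅
  T[4,6] 'aba' = {B,S}
  T[5,7] 'baa' = {B,S}
  T[1,4] 'baaa' = {A}
  T[2,5] 'aaab' = ∅
  T[3,6] 'aaba' = {A,B,S}
  T[4,7] 'abaa' = {B,S}
  T[1,5] 'baaab' = ∅
  T[2,6] 'aaaba' = {A,B,S}
  T[3,7] 'aabaa' = {A,B,S}
  T[1,6] 'baaaba' = {A,B,S}
  T[2,7] 'aaabaa' = {A,B,S}
  T[1,7] 'baaabaa' = {A,B,S}

Original NTs in T[1,7] deriving "baaabaa": ["A", "B", "S"]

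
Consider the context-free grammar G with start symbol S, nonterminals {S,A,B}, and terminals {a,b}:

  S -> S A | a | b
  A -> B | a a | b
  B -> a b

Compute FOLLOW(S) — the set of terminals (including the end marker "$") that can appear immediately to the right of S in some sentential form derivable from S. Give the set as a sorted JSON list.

FIRST iteration:
pass 1:
  A via A→a a: +{a}
  A via A→b: +{b}
  B via B→a b: +{a}
  S via S→a: +{a}
  S via S→b: +{b}
  S: {a,b}  A: {a,b}  B: {a}
pass 2: — fixpoint
  S: {a,b}  A: {a,b}  B: {a}

FOLLOW iteration:
seed FOLLOW(S) with $
pass 1:
  S→S A: FOLLOW(S) ⊇ FIRST(A) = {a,b}; new: +{a,b}
  S→S A: FOLLOW(A) ⊇ FOLLOW(S) ⊇ {$,a,b}; new: +{$,a,b}
  S: {$,a,b}  A: {$,a,b}  B: {}
pass 2:
  A→B: FOLLOW(B) ⊇ FOLLOW(A) ⊇ {$,a,b}; new: +{$,a,b}
  S: {$,a,b}  A: {$,a,b}  B: {$,a,b}
pass 3: (no change)
  S: {$,a,b}  A: {$,a,b}  B: {$,a,b}

FOLLOW(S) = ["$", "a", "b"]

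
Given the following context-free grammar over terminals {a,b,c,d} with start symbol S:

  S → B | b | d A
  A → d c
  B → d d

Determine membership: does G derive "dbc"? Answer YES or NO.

Convert to CNF:
  S -> T0 A | T0 T0 | b
  A -> T0 T1
  B -> T0 T0
  T0 -> d
  T1 -> c

CYK table (by increasing span):
  T[0,0] 'd' = {T0}  orig:{}
  T[1,1] 'b' = {S}
  T[2,2] 'c' = {T1}  orig:{}
  T[0,1] 'db' = ∅
  T[1,2] 'bc' = ∅
  T[0,2] 'dbc' = ∅

S ∉ T[0,2] ⇒ NO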